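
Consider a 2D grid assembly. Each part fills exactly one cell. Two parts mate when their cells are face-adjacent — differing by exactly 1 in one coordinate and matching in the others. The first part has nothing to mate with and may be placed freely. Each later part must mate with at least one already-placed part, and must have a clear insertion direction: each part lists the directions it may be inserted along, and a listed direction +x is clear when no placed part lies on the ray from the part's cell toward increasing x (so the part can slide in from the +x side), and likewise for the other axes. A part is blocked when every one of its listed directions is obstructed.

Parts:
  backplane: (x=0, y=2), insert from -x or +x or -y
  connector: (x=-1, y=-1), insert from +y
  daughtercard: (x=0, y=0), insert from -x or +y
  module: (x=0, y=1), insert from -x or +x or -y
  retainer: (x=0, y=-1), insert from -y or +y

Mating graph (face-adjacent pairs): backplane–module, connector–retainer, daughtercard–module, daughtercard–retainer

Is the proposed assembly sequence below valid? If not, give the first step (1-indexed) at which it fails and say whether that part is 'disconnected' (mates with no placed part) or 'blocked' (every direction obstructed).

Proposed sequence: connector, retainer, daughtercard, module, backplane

1. connector@(-1, -1) [+y clear] — {connector}
2. retainer@(0, -1) [-y clear] — {connector, retainer}
3. daughtercard@(0, 0) [-x clear] — {connector, daughtercard, retainer}
4. module@(0, 1) [-x clear] — {connector, daughtercard, module, retainer}
5. backplane@(0, 2) [-x clear] — {backplane, connector, daughtercard, module, retainer}

Valid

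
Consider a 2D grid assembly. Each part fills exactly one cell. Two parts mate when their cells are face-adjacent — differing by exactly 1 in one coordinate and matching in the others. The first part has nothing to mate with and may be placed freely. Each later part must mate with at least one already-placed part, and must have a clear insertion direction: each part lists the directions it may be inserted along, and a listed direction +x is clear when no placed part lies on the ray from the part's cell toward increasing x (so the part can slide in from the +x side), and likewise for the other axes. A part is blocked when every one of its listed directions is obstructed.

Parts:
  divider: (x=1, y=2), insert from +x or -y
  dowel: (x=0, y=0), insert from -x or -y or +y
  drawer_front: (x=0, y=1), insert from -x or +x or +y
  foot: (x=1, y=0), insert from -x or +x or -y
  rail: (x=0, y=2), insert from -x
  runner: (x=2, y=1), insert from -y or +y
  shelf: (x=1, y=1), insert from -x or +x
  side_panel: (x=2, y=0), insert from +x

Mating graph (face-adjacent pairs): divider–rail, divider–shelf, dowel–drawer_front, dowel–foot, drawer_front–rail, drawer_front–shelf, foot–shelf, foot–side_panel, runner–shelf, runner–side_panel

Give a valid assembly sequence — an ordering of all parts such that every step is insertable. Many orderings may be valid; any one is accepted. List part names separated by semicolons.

side_panel; runner; foot; shelf; drawer_front; divider; rail; dowel

1. side_panel@(2, 0) [+x clear] — {side_panel}
2. runner@(2, 1) [+y clear] — {runner, side_panel}
3. foot@(1, 0) [-x clear] — {foot, runner, side_panel}
4. shelf@(1, 1) [-x clear] — {foot, runner, shelf, side_panel}
5. drawer_front@(0, 1) [-x clear] — {drawer_front, foot, runner, shelf, side_panel}
6. divider@(1, 2) [+x clear] — {divider, drawer_front, foot, runner, shelf, side_panel}
7. rail@(0, 2) [-x clear] — {divider, drawer_front, foot, rail, runner, shelf, side_panel}
8. dowel@(0, 0) [-x clear] — {divider, dowel, drawer_front, foot, rail, runner, shelf, side_panel}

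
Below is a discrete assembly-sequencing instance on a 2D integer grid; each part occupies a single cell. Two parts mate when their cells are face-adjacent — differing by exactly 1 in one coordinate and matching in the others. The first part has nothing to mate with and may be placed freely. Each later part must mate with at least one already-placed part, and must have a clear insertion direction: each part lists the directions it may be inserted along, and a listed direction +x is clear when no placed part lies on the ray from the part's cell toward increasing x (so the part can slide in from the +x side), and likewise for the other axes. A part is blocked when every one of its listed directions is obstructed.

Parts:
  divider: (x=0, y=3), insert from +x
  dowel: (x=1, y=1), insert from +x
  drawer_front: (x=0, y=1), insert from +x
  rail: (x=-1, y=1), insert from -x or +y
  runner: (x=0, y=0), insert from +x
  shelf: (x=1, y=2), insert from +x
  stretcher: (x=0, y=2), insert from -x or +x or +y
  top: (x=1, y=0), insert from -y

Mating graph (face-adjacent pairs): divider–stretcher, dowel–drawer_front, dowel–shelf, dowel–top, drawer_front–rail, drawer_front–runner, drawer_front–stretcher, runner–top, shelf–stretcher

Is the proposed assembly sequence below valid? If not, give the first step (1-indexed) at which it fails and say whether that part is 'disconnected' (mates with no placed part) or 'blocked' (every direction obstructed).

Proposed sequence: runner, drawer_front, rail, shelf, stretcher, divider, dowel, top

1. runner@(0, 0) [+x clear] — {runner}
2. drawer_front@(0, 1) [+x clear] — {drawer_front, runner}
3. rail@(-1, 1) [-x clear] — {drawer_front, rail, runner}
4. shelf@(1, 2) — no placed neighbour ⇒ disconnected

Invalid at step 4 (disconnected)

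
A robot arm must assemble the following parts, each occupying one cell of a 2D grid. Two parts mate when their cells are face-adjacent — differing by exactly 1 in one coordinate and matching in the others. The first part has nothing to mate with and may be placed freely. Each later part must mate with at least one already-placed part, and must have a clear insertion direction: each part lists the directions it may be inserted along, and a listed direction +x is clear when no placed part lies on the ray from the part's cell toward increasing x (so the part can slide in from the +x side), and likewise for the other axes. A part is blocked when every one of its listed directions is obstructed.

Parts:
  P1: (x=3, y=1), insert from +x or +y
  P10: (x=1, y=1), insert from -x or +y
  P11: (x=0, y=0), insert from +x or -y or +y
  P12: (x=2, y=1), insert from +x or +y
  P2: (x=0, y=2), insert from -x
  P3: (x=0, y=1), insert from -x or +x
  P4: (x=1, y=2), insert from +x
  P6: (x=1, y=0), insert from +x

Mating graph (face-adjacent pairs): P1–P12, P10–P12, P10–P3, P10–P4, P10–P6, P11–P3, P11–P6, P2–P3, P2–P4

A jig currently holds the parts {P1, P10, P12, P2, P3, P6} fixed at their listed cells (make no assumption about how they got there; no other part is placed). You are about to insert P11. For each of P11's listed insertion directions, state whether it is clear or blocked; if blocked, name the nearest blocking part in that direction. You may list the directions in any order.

+x: nearest on ray is P6@(1, 0) ⇒ blocked
-y: ray from P11(0, 0) has no placed part ⇒ clear
+y: nearest on ray is P3@(0, 1) ⇒ blocked

+x: blocked by P6; +y: blocked by P3; -y: clear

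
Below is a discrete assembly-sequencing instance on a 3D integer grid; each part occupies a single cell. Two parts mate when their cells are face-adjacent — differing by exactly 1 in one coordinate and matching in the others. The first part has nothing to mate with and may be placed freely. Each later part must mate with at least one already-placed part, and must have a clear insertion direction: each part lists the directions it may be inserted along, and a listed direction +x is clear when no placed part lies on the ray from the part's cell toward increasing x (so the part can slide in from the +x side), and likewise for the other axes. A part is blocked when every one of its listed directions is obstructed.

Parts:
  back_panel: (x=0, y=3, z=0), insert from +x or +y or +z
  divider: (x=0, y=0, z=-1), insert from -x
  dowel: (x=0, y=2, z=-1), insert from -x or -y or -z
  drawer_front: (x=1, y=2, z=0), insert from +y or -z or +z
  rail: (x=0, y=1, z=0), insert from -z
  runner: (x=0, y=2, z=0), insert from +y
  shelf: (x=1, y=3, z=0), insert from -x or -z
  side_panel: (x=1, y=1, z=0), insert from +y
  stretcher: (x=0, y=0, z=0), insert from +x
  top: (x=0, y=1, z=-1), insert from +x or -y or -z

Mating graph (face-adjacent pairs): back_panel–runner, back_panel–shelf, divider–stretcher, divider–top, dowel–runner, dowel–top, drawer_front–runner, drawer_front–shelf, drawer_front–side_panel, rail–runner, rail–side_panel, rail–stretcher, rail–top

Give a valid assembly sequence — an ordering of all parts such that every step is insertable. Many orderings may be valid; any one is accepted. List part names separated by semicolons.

1. dowel@(0, 2, -1) [-x clear] — {dowel}
2. runner@(0, 2, 0) [+y clear] — {dowel, runner}
3. rail@(0, 1, 0) [-z clear] — {dowel, rail, runner}
4. side_panel@(1, 1, 0) [+y clear] — {dowel, rail, runner, side_panel}
5. back_panel@(0, 3, 0) [+x clear] — {back_panel, dowel, rail, runner, side_panel}
6. top@(0, 1, -1) [+x clear] — {back_panel, dowel, rail, runner, side_panel, top}
7. drawer_front@(1, 2, 0) [+y clear] — {back_panel, dowel, drawer_front, rail, runner, side_panel, top}
8. stretcher@(0, 0, 0) [+x clear] — {back_panel, dowel, drawer_front, rail, runner, side_panel, stretcher, top}
9. divider@(0, 0, -1) [-x clear] — {back_panel, divider, dowel, drawer_front, rail, runner, side_panel, stretcher, top}
10. shelf@(1, 3, 0) [-z clear] — {back_panel, divider, dowel, drawer_front, rail, runner, shelf, side_panel, stretcher, top}

dowel; runner; rail; side_panel; back_panel; top; drawer_front; stretcher; divider; shelf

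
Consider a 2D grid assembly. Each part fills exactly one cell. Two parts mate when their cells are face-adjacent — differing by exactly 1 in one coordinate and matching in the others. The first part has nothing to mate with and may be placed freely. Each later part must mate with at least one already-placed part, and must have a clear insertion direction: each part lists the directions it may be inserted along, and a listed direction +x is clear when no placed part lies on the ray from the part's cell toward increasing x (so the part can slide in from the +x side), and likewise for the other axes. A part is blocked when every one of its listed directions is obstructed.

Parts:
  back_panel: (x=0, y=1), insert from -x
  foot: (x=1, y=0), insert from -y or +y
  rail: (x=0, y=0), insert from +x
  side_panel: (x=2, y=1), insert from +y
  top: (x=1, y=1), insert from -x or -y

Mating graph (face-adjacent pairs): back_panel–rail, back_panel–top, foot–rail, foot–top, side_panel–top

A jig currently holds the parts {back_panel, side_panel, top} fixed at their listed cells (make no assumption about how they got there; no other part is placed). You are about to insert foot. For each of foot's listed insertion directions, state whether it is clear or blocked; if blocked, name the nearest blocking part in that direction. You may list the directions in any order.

-y: ray from foot(1, 0) has no placed part ⇒ clear
+y: nearest on ray is top@(1, 1) ⇒ blocked

+y: blocked by top; -y: clear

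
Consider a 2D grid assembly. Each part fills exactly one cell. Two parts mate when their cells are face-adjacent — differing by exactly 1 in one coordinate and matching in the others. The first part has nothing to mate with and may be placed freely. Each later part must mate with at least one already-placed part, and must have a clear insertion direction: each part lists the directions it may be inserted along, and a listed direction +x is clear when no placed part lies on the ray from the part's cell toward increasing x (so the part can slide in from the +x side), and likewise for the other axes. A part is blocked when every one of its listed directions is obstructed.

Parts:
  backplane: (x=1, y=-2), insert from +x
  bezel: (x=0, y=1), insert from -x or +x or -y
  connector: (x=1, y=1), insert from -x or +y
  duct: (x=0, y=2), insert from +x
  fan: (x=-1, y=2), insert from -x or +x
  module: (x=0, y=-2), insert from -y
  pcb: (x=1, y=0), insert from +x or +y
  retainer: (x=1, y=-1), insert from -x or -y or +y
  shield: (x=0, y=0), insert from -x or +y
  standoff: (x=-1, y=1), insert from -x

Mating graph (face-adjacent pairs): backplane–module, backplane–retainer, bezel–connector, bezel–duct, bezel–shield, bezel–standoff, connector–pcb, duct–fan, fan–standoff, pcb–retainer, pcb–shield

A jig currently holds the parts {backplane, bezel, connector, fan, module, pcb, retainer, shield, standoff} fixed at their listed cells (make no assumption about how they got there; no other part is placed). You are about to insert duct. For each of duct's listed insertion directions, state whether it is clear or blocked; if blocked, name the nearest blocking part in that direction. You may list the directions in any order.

+x: clear

+x: ray from duct(0, 2) has no placed part ⇒ clear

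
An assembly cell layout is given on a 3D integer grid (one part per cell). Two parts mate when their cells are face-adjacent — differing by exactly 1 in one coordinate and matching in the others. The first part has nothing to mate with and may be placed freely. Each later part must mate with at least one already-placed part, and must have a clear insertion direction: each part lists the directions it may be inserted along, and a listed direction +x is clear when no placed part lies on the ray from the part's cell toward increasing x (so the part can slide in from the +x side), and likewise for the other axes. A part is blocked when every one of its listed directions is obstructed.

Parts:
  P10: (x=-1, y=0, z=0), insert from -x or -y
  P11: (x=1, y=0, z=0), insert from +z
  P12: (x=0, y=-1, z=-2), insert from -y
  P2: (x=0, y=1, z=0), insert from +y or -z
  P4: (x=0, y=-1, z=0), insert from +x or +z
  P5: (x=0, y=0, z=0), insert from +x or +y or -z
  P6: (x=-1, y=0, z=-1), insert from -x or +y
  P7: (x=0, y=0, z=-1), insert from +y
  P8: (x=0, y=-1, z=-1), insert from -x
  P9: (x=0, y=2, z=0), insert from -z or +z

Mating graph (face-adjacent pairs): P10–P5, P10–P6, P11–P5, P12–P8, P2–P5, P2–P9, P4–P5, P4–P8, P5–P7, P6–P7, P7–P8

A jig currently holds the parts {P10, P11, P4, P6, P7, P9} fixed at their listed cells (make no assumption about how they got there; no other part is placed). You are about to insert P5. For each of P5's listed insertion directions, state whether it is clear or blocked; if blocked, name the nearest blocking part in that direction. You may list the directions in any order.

+x: nearest on ray is P11@(1, 0, 0) ⇒ blocked
+y: nearest on ray is P9@(0, 2, 0) ⇒ blocked
-z: nearest on ray is P7@(0, 0, -1) ⇒ blocked

+x: blocked by P11; +y: blocked by P9; -z: blocked by P7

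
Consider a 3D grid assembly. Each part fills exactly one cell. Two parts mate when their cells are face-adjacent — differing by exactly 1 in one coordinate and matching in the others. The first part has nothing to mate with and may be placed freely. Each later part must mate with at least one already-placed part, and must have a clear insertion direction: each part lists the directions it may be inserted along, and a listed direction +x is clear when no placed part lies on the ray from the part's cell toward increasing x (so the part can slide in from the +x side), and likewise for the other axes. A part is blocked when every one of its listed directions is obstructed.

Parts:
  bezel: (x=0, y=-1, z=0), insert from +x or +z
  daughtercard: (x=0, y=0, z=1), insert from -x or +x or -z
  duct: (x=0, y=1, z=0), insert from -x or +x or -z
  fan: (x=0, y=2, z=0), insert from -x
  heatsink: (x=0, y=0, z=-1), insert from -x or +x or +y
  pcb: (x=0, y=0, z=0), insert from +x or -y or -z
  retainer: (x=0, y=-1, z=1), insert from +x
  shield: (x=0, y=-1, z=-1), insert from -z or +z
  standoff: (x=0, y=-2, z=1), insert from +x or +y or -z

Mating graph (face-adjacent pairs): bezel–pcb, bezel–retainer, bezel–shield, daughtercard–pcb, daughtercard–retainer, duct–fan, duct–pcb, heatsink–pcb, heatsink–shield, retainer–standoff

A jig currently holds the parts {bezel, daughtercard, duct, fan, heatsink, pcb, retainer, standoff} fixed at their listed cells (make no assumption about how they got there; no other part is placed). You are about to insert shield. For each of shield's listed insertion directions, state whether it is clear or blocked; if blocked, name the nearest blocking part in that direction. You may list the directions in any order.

+z: blocked by bezel; -z: clear

-z: ray from shield(0, -1, -1) has no placed part ⇒ clear
+z: nearest on ray is bezel@(0, -1, 0) ⇒ blocked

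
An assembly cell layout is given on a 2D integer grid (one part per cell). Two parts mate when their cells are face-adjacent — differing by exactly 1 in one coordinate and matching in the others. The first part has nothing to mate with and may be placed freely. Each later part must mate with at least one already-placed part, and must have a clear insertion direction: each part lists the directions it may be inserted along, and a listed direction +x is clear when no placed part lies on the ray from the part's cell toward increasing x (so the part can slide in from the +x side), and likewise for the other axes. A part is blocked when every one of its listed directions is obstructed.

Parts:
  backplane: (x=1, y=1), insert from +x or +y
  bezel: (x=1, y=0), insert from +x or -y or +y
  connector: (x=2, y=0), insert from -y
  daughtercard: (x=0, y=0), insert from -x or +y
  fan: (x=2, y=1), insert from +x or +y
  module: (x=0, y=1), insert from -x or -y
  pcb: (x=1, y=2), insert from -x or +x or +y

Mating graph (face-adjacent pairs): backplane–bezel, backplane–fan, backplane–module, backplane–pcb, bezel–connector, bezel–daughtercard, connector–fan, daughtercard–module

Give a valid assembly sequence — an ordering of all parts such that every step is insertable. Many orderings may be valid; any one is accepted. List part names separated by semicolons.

connector; fan; backplane; module; pcb; daughtercard; bezel

1. connector@(2, 0) [-y clear] — {connector}
2. fan@(2, 1) [+x clear] — {connector, fan}
3. backplane@(1, 1) [+y clear] — {backplane, connector, fan}
4. module@(0, 1) [-x clear] — {backplane, connector, fan, module}
5. pcb@(1, 2) [-x clear] — {backplane, connector, fan, module, pcb}
6. daughtercard@(0, 0) [-x clear] — {backplane, connector, daughtercard, fan, module, pcb}
7. bezel@(1, 0) [-y clear] — {backplane, bezel, connector, daughtercard, fan, module, pcb}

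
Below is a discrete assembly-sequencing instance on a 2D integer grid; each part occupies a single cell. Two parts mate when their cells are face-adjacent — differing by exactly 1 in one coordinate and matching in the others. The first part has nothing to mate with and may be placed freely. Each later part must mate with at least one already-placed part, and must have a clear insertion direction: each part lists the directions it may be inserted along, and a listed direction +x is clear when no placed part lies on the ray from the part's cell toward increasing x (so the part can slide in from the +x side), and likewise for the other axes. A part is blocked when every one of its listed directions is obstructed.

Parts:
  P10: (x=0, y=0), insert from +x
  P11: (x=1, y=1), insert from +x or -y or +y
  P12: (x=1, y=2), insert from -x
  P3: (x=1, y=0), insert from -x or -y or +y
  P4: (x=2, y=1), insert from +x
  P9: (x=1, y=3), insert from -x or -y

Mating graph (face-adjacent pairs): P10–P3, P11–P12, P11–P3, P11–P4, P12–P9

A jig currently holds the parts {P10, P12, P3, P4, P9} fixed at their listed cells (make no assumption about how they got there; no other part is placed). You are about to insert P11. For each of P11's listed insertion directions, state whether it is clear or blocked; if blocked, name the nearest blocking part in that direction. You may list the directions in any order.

+x: blocked by P4; +y: blocked by P12; -y: blocked by P3

+x: nearest on ray is P4@(2, 1) ⇒ blocked
-y: nearest on ray is P3@(1, 0) ⇒ blocked
+y: nearest on ray is P12@(1, 2) ⇒ blocked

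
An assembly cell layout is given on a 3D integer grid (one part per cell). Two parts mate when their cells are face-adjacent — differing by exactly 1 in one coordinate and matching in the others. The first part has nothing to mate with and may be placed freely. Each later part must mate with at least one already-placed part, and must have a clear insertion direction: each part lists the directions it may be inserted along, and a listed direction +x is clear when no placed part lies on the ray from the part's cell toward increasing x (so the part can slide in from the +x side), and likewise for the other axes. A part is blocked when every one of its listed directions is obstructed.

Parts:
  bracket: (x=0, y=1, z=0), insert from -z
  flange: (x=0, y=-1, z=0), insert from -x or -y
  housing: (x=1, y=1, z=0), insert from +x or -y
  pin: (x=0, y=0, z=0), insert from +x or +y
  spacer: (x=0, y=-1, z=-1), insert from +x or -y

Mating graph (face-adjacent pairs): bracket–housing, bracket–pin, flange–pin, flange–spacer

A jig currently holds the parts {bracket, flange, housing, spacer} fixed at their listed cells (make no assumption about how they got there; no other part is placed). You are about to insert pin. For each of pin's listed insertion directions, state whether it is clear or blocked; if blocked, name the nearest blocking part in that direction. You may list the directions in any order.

+x: ray from pin(0, 0, 0) has no placed part ⇒ clear
+y: nearest on ray is bracket@(0, 1, 0) ⇒ blocked

+x: clear; +y: blocked by bracket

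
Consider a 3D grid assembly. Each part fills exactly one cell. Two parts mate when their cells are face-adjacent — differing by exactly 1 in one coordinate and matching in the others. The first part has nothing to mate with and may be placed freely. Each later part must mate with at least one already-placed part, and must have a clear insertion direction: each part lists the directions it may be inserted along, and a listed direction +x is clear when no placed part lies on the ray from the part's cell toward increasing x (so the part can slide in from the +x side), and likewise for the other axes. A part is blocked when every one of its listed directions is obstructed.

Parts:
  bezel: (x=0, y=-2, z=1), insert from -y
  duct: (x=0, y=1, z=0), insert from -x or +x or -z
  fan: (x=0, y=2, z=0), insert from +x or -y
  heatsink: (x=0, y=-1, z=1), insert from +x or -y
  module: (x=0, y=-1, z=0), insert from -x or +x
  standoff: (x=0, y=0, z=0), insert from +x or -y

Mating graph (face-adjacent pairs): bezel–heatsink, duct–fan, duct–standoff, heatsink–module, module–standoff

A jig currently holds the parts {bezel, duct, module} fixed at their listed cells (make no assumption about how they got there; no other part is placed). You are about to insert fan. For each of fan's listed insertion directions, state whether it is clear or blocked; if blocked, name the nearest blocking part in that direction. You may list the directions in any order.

+x: ray from fan(0, 2, 0) has no placed part ⇒ clear
-y: nearest on ray is duct@(0, 1, 0) ⇒ blocked

+x: clear; -y: blocked by duct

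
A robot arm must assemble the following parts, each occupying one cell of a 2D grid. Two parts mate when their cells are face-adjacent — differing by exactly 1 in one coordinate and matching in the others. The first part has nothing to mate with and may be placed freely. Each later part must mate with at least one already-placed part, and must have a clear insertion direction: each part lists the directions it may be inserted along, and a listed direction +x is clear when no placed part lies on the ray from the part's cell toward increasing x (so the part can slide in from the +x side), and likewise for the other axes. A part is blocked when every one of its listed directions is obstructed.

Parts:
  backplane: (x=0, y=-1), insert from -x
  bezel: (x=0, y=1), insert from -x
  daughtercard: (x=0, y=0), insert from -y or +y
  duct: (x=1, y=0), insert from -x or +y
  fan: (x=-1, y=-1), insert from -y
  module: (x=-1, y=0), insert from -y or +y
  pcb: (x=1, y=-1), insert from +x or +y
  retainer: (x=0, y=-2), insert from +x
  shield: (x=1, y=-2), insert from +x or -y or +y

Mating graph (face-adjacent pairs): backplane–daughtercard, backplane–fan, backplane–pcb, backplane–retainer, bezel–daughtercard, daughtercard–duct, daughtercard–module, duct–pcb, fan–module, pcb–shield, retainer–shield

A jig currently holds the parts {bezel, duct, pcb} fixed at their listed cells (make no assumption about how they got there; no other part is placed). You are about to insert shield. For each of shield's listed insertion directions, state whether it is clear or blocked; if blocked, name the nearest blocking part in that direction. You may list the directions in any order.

+x: clear; +y: blocked by pcb; -y: clear

+x: ray from shield(1, -2) has no placed part ⇒ clear
-y: ray from shield(1, -2) has no placed part ⇒ clear
+y: nearest on ray is pcb@(1, -1) ⇒ blocked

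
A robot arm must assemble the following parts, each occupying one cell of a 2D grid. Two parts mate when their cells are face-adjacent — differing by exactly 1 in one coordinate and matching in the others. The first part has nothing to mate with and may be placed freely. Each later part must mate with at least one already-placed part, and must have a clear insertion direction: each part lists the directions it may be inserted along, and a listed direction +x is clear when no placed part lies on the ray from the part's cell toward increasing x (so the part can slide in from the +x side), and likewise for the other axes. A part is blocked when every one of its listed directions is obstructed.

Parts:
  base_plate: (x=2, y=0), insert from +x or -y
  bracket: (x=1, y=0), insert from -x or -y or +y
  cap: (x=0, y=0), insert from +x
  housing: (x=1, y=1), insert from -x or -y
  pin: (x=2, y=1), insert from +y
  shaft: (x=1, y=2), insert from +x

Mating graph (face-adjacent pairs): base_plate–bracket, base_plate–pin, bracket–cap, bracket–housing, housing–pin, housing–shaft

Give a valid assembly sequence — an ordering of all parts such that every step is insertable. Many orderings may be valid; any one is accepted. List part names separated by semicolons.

cap; bracket; housing; shaft; base_plate; pin

1. cap@(0, 0) [+x clear] — {cap}
2. bracket@(1, 0) [-y clear] — {bracket, cap}
3. housing@(1, 1) [-x clear] — {bracket, cap, housing}
4. shaft@(1, 2) [+x clear] — {bracket, cap, housing, shaft}
5. base_plate@(2, 0) [+x clear] — {base_plate, bracket, cap, housing, shaft}
6. pin@(2, 1) [+y clear] — {base_plate, bracket, cap, housing, pin, shaft}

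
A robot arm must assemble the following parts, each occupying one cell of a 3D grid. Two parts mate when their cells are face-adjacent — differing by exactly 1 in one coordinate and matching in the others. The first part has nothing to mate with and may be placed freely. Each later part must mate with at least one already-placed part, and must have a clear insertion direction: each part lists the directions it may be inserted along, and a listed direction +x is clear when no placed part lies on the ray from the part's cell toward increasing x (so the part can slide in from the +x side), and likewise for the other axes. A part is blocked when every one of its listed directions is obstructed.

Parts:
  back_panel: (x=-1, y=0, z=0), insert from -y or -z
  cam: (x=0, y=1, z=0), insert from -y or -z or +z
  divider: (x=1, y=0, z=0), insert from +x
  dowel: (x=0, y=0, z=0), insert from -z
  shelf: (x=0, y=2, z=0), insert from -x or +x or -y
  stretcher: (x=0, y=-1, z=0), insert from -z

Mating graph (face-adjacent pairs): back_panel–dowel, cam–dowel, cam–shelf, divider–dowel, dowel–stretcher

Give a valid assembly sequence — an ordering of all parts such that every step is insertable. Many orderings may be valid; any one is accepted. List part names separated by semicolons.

stretcher; dowel; divider; cam; shelf; back_panel

1. stretcher@(0, -1, 0) [-z clear] — {stretcher}
2. dowel@(0, 0, 0) [-z clear] — {dowel, stretcher}
3. divider@(1, 0, 0) [+x clear] — {divider, dowel, stretcher}
4. cam@(0, 1, 0) [-z clear] — {cam, divider, dowel, stretcher}
5. shelf@(0, 2, 0) [-x clear] — {cam, divider, dowel, shelf, stretcher}
6. back_panel@(-1, 0, 0) [-y clear] — {back_panel, cam, divider, dowel, shelf, stretcher}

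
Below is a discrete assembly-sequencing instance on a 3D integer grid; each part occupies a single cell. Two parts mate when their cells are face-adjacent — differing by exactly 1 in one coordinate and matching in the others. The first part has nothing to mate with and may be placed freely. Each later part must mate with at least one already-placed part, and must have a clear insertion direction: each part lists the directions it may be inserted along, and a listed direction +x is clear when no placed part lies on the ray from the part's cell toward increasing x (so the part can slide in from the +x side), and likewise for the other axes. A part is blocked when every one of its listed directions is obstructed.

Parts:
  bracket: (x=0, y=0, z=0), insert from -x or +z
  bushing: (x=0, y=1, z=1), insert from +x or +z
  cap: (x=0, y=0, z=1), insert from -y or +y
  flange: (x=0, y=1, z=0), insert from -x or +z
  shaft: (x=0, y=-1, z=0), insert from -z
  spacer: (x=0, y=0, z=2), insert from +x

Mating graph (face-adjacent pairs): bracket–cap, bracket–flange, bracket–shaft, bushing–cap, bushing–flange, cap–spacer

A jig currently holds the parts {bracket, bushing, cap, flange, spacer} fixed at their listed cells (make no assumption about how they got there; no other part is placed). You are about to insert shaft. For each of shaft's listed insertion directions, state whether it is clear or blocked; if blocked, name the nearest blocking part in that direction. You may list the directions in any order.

-z: ray from shaft(0, -1, 0) has no placed part ⇒ clear

-z: clear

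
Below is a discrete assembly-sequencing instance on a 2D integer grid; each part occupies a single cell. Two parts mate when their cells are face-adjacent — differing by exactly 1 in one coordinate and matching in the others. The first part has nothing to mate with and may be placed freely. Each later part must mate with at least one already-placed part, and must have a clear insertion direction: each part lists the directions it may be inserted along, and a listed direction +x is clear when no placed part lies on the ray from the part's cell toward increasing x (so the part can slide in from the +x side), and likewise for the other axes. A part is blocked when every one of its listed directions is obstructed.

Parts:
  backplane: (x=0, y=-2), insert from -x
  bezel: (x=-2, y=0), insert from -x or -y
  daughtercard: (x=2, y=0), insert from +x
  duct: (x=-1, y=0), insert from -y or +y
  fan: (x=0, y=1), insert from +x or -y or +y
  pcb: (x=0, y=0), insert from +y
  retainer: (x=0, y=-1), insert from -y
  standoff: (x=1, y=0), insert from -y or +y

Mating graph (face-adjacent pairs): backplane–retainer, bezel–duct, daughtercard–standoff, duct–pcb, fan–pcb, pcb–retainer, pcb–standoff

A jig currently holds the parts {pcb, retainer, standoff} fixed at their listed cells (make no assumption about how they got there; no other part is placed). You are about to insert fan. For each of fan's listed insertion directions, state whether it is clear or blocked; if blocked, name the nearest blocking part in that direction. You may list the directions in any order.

+x: clear; +y: clear; -y: blocked by pcb

+x: ray from fan(0, 1) has no placed part ⇒ clear
-y: nearest on ray is pcb@(0, 0) ⇒ blocked
+y: ray from fan(0, 1) has no placed part ⇒ clear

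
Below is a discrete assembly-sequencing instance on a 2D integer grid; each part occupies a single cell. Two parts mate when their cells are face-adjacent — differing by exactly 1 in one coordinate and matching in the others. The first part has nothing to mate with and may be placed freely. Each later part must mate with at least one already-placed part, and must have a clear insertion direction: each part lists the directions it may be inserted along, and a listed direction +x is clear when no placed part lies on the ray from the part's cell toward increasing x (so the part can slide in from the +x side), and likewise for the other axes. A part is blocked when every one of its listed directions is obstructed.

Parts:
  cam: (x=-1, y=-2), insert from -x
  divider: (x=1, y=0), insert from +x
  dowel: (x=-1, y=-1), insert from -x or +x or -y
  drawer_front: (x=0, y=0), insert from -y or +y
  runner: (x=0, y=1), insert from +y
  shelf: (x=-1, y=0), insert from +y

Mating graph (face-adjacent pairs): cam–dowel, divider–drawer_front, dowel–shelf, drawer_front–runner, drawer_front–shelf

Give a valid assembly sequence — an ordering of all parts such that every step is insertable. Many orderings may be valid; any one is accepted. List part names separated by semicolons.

1. cam@(-1, -2) [-x clear] — {cam}
2. dowel@(-1, -1) [-x clear] — {cam, dowel}
3. shelf@(-1, 0) [+y clear] — {cam, dowel, shelf}
4. drawer_front@(0, 0) [-y clear] — {cam, dowel, drawer_front, shelf}
5. runner@(0, 1) [+y clear] — {cam, dowel, drawer_front, runner, shelf}
6. divider@(1, 0) [+x clear] — {cam, divider, dowel, drawer_front, runner, shelf}

cam; dowel; shelf; drawer_front; runner; divider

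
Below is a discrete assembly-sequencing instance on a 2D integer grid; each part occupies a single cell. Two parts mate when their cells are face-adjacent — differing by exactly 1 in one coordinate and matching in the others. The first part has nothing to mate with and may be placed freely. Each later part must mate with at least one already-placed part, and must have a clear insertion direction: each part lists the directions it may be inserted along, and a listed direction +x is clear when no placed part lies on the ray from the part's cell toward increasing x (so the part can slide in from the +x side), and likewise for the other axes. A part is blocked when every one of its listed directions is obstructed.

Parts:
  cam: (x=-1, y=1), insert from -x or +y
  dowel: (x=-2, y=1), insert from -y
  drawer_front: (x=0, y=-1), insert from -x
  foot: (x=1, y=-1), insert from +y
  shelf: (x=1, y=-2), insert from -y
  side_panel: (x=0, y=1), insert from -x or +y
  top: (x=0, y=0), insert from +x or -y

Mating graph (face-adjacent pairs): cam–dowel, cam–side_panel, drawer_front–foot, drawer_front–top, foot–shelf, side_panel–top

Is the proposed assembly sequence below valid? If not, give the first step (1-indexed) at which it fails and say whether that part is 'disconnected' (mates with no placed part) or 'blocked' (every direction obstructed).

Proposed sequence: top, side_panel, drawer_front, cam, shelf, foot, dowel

Invalid at step 5 (disconnected)

1. top@(0, 0) [+x clear] — {top}
2. side_panel@(0, 1) [-x clear] — {side_panel, top}
3. drawer_front@(0, -1) [-x clear] — {drawer_front, side_panel, top}
4. cam@(-1, 1) [-x clear] — {cam, drawer_front, side_panel, top}
5. shelf@(1, -2) — no placed neighbour ⇒ disconnected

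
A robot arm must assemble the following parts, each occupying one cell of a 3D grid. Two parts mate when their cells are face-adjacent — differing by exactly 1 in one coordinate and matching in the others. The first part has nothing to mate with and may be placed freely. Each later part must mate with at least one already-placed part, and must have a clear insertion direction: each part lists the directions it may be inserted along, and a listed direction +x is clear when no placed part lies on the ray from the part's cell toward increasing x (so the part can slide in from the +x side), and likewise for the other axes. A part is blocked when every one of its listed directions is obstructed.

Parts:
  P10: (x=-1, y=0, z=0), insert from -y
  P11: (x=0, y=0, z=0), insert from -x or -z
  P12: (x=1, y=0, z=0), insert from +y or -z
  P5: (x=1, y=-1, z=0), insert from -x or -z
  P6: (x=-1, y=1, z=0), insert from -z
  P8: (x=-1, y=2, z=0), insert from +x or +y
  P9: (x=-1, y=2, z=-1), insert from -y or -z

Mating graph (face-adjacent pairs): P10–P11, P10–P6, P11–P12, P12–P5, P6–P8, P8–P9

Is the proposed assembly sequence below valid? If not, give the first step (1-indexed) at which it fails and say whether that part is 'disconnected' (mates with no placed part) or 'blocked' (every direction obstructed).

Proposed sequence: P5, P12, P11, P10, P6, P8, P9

Valid

1. P5@(1, -1, 0) [-x clear] — {P5}
2. P12@(1, 0, 0) [+y clear] — {P12, P5}
3. P11@(0, 0, 0) [-x clear] — {P11, P12, P5}
4. P10@(-1, 0, 0) [-y clear] — {P10, P11, P12, P5}
5. P6@(-1, 1, 0) [-z clear] — {P10, P11, P12, P5, P6}
6. P8@(-1, 2, 0) [+x clear] — {P10, P11, P12, P5, P6, P8}
7. P9@(-1, 2, -1) [-y clear] — {P10, P11, P12, P5, P6, P8, P9}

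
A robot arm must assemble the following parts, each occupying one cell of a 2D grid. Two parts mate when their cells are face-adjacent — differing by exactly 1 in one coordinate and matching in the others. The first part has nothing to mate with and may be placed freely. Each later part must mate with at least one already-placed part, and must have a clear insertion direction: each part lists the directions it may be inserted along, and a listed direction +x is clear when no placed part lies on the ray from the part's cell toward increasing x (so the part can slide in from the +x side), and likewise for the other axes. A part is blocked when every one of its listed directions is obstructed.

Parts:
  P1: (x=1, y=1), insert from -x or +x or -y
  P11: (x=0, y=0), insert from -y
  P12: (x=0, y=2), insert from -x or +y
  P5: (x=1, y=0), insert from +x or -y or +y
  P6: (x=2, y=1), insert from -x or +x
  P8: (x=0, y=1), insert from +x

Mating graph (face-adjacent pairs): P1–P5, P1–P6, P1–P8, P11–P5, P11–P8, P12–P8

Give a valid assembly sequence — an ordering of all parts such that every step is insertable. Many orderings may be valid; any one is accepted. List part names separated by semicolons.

P5; P11; P8; P12; P1; P6

1. P5@(1, 0) [+x clear] — {P5}
2. P11@(0, 0) [-y clear] — {P11, P5}
3. P8@(0, 1) [+x clear] — {P11, P5, P8}
4. P12@(0, 2) [-x clear] — {P11, P12, P5, P8}
5. P1@(1, 1) [+x clear] — {P1, P11, P12, P5, P8}
6. P6@(2, 1) [+x clear] — {P1, P11, P12, P5, P6, P8}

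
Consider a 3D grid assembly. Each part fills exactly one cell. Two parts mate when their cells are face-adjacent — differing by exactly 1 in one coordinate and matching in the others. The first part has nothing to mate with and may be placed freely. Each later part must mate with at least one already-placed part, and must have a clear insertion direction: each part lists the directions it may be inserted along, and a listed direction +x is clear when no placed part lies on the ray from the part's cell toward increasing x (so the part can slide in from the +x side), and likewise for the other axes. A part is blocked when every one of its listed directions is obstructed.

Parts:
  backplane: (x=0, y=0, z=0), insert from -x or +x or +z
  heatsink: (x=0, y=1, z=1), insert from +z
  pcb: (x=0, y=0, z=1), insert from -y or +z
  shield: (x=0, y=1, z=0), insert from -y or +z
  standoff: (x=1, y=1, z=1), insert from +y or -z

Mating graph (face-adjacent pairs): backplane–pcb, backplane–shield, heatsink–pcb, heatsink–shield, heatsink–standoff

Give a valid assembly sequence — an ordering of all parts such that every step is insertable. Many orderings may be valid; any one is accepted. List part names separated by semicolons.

shield; heatsink; pcb; standoff; backplane

1. shield@(0, 1, 0) [-y clear] — {shield}
2. heatsink@(0, 1, 1) [+z clear] — {heatsink, shield}
3. pcb@(0, 0, 1) [-y clear] — {heatsink, pcb, shield}
4. standoff@(1, 1, 1) [+y clear] — {heatsink, pcb, shield, standoff}
5. backplane@(0, 0, 0) [-x clear] — {backplane, heatsink, pcb, shield, standoff}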